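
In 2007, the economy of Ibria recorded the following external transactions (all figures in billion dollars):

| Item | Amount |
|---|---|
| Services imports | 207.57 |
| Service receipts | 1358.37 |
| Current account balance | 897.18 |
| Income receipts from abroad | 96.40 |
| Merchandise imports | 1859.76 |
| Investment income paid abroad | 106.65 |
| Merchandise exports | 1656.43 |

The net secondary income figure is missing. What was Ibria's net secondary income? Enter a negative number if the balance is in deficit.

Current account = goods balance + services balance + net primary income + net secondary income
Sum of the known components = 937.22
Net secondary income = CA - (known components) = 897.18 - 937.22 = -40.04

-40.04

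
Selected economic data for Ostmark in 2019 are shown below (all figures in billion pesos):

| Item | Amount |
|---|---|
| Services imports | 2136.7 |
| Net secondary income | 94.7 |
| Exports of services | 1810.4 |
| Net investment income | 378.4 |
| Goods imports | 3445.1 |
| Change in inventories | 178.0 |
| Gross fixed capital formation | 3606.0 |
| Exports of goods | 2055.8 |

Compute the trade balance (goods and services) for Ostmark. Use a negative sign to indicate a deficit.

-1715.6

Goods balance = 2055.8 - 3445.1 = -1389.3
Services balance = 1810.4 - 2136.7 = -326.3
Trade balance (goods + services) = -1389.3 + (-326.3) = -1715.6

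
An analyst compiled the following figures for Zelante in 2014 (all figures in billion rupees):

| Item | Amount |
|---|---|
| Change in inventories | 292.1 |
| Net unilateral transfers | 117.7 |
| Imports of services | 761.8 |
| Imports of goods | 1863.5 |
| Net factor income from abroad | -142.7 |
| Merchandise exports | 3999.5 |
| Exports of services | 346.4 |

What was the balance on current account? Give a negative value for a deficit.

1695.6

Goods balance = 3999.5 - 1863.5 = 2136.0
Services balance = 346.4 - 761.8 = -415.4
Trade balance (goods + services) = 2136.0 + (-415.4) = 1720.6
Net primary income = -142.7
Net secondary income = 117.7
Current account = 1720.6 + (-142.7) + 117.7 = 1695.6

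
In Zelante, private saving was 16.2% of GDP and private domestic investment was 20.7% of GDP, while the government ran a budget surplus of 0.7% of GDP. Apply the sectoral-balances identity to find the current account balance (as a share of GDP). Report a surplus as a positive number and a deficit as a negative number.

By the sectoral-balances identity, CA = (S_private - I) + (T - G).
Private balance = 16.2 - 20.7 = -4.5
Government balance (T - G) = 0.7
CA = -4.5 + 0.7 = -3.8

-3.8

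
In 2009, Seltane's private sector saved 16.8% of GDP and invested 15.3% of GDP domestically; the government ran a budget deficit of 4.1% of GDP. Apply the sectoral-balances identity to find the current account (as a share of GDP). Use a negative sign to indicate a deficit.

By the sectoral-balances identity, CA = (S_private - I) + (T - G).
Private balance = 16.8 - 15.3 = 1.5
Government balance (T - G) = -4.1
CA = 1.5 + (-4.1) = -2.6

-2.6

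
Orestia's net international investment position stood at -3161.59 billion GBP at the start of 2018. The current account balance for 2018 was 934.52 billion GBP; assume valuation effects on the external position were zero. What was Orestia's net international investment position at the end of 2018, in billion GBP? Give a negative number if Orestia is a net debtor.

-2227.07

With no valuation effects, change in NIIP = current account = 934.52
End-of-year NIIP = -3161.59 + 934.52 = -2227.07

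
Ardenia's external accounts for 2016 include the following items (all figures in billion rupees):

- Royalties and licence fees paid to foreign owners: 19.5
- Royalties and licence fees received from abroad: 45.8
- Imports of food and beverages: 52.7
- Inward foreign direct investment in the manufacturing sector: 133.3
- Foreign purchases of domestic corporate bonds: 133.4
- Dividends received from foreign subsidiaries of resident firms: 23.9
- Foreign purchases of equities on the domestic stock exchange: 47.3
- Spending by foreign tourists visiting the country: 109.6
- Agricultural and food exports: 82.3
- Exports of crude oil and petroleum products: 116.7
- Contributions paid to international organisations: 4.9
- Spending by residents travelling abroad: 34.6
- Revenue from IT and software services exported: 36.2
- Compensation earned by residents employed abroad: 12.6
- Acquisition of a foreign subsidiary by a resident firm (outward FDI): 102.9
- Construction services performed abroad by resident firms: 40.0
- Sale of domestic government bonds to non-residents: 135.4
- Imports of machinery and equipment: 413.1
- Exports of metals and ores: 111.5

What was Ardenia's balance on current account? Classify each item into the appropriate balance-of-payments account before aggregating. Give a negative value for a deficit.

Goods: 111.5 - 413.1 - 52.7 + 82.3 + 116.7 = -155.3
Services: 109.6 + 45.8 + 40.0 - 19.5 + 36.2 - 34.6 = 177.5
Primary income: 23.9 + 12.6 = 36.5
Secondary income: -4.9
Current account = (-155.3) + 177.5 + 36.5 + (-4.9) = 53.8
(Excluded from the current account — financial account: inward foreign direct investment in the manufacturing sector 133.3, foreign purchases of domestic corporate bonds 133.4, foreign purchases of equities on the domestic stock exchange 47.3, acquisition of a foreign subsidiary by a resident firm (outward FDI) 102.9, sale of domestic government bonds to non-residents 135.4.)

53.8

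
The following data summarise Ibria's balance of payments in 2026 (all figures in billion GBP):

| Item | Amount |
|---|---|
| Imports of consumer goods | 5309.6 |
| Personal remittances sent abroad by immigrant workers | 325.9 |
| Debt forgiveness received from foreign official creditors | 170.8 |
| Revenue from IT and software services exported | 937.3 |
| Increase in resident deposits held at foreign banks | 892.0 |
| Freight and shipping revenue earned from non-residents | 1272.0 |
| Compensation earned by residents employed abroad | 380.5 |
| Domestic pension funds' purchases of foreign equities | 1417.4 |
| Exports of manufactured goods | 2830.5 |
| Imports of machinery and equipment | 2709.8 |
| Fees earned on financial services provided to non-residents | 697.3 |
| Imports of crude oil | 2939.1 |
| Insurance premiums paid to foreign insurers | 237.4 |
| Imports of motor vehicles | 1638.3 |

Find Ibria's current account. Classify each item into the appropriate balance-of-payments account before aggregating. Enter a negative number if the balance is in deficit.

Goods: 2830.5 - 2709.8 - 1638.3 - 5309.6 - 2939.1 = -9766.3
Services: 697.3 + 937.3 + 1272.0 - 237.4 = 2669.2
Primary income: 380.5
Secondary income: -325.9
Current account = (-9766.3) + 2669.2 + 380.5 + (-325.9) = -7042.5
(Excluded from the current account — capital account: debt forgiveness received from foreign official creditors 170.8; financial account: increase in resident deposits held at foreign banks 892.0, domestic pension funds' purchases of foreign equities 1417.4.)

-7042.5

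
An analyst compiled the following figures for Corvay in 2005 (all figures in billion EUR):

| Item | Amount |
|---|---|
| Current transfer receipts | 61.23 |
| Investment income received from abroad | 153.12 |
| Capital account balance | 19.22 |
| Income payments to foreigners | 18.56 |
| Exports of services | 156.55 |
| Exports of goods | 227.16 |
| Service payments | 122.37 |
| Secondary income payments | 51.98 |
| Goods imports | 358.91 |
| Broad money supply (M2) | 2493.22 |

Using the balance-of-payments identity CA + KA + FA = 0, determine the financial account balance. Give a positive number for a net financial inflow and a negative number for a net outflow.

Goods balance = 227.16 - 358.91 = -131.75
Services balance = 156.55 - 122.37 = 34.18
Trade balance (goods + services) = -131.75 + 34.18 = -97.57
Net primary income = 153.12 - 18.56 = 134.56
Net secondary income = 61.23 - 51.98 = 9.25
Current account = -97.57 + 134.56 + 9.25 = 46.24
Financial account = -(46.24 + 19.22) = -65.46

-65.46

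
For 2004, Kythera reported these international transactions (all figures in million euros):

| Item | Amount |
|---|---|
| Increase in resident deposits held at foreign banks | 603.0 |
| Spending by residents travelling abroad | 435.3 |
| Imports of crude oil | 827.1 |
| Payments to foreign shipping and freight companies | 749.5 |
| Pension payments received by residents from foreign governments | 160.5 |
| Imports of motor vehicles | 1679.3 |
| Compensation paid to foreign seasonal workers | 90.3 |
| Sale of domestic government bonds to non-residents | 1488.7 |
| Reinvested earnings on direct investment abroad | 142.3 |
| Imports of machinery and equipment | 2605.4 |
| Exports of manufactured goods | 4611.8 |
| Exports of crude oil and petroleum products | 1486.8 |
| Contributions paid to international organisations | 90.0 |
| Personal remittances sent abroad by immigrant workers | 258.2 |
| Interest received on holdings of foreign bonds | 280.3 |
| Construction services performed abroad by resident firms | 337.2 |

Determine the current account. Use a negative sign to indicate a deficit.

Goods: -2605.4 + 4611.8 - 827.1 - 1679.3 + 1486.8 = 986.8
Services: -435.3 + 337.2 - 749.5 = -847.6
Primary income: 142.3 + 280.3 - 90.3 = 332.3
Secondary income: -90.0 + 160.5 - 258.2 = -187.7
Current account = 986.8 + (-847.6) + 332.3 + (-187.7) = 283.8
(Excluded from the current account — financial account: increase in resident deposits held at foreign banks 603.0, sale of domestic government bonds to non-residents 1488.7.)

283.8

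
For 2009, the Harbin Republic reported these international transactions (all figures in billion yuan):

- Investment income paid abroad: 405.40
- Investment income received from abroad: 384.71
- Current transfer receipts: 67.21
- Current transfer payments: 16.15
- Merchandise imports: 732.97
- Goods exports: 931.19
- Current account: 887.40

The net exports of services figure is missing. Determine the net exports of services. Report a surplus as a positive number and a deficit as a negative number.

658.81

Current account = goods balance + services balance + net primary income + net secondary income
Sum of the known components = 228.59
Net exports of services = CA - (known components) = 887.40 - 228.59 = 658.81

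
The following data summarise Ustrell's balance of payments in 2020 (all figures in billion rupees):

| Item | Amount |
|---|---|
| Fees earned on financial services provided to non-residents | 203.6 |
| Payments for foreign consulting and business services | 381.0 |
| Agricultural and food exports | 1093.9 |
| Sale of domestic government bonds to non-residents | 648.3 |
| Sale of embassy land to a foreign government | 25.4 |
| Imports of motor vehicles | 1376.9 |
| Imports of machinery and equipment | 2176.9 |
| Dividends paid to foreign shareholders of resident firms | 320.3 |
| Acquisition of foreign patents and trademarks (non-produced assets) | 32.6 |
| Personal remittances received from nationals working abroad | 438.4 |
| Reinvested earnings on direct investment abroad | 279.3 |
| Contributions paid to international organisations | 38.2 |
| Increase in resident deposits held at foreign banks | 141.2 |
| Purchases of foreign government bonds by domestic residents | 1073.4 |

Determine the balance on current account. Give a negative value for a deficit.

-2278.1

Goods: -1376.9 - 2176.9 + 1093.9 = -2459.9
Services: -381.0 + 203.6 = -177.4
Primary income: -320.3 + 279.3 = -41.0
Secondary income: 438.4 - 38.2 = 400.2
Current account = (-2459.9) + (-177.4) + (-41.0) + 400.2 = -2278.1
(Excluded from the current account — financial account: sale of domestic government bonds to non-residents 648.3, increase in resident deposits held at foreign banks 141.2, purchases of foreign government bonds by domestic residents 1073.4; capital account: sale of embassy land to a foreign government 25.4, acquisition of foreign patents and trademarks (non-produced assets) 32.6.)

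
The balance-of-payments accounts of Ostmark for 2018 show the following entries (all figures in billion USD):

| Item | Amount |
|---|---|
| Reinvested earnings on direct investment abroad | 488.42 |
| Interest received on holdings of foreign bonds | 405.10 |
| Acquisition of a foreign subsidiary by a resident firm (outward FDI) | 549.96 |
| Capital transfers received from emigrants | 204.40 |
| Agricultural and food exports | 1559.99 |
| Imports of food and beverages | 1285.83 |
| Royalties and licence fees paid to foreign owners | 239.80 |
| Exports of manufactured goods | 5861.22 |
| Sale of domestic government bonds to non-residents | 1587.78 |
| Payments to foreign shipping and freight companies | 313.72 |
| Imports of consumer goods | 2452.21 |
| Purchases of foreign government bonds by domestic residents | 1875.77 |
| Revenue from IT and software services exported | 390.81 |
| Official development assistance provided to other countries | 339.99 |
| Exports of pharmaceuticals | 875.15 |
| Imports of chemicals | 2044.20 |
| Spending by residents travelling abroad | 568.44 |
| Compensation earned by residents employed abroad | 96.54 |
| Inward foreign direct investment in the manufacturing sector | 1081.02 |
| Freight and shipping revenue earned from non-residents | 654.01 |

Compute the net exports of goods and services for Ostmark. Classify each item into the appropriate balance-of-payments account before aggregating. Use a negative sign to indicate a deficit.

Goods: 5861.22 + 875.15 - 2044.20 + 1559.99 - 1285.83 - 2452.21 = 2514.12
Services: -239.80 - 568.44 + 654.01 - 313.72 + 390.81 = -77.14
Trade balance = 2514.12 + (-77.14) = 2436.98
(Excluded from the trade balance — primary income: reinvested earnings on direct investment abroad 488.42, interest received on holdings of foreign bonds 405.10, compensation earned by residents employed abroad 96.54; financial account: acquisition of a foreign subsidiary by a resident firm (outward FDI) 549.96, sale of domestic government bonds to non-residents 1587.78, purchases of foreign government bonds by domestic residents 1875.77, inward foreign direct investment in the manufacturing sector 1081.02; capital account: capital transfers received from emigrants 204.40; secondary income: official development assistance provided to other countries 339.99.)

2436.98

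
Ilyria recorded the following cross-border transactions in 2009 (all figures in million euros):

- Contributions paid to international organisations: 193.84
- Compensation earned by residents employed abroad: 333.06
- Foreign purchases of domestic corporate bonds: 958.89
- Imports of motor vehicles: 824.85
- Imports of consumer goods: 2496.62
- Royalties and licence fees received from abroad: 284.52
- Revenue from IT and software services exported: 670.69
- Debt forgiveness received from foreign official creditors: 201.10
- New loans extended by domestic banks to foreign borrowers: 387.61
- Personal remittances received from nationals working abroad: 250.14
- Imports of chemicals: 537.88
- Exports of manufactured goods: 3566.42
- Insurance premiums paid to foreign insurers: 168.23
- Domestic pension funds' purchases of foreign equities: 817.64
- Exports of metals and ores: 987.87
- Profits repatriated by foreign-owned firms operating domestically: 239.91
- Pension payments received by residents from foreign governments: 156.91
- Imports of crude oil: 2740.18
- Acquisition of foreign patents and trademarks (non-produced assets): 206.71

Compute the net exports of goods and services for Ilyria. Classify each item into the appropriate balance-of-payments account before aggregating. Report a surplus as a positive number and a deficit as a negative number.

Goods: -2740.18 + 3566.42 - 537.88 - 824.85 - 2496.62 + 987.87 = -2045.24
Services: 284.52 - 168.23 + 670.69 = 786.98
Trade balance = -2045.24 + 786.98 = -1258.26
(Excluded from the trade balance — secondary income: contributions paid to international organisations 193.84, personal remittances received from nationals working abroad 250.14, pension payments received by residents from foreign governments 156.91; primary income: compensation earned by residents employed abroad 333.06, profits repatriated by foreign-owned firms operating domestically 239.91; financial account: foreign purchases of domestic corporate bonds 958.89, new loans extended by domestic banks to foreign borrowers 387.61, domestic pension funds' purchases of foreign equities 817.64; capital account: debt forgiveness received from foreign official creditors 201.10, acquisition of foreign patents and trademarks (non-produced assets) 206.71.)

-1258.26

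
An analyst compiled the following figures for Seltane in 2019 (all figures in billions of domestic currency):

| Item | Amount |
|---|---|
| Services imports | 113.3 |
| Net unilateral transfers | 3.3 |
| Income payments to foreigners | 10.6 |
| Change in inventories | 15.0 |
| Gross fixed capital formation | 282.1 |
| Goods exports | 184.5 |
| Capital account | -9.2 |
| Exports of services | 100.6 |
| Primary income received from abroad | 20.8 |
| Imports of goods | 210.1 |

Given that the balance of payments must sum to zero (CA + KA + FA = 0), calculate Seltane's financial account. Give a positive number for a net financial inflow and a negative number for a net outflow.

Goods balance = 184.5 - 210.1 = -25.6
Services balance = 100.6 - 113.3 = -12.7
Trade balance (goods + services) = -25.6 + (-12.7) = -38.3
Net primary income = 20.8 - 10.6 = 10.2
Net secondary income = 3.3
Current account = -38.3 + 10.2 + 3.3 = -24.8
Financial account = -(-24.8 + (-9.2)) = 34.0

34.0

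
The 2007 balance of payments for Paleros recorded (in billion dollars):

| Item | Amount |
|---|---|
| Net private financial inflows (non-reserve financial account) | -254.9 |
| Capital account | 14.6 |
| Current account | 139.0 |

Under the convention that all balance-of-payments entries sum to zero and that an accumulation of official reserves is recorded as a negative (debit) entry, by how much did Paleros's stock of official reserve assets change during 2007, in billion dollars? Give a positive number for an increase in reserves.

-101.3

Official reserve transactions balance = -(139.0 + 14.6 + (-254.9)) = 101.3
An accumulation of reserves is recorded as a debit (negative entry), so the change in the stock of reserves is the negative of that balance.
Change in official reserves = -(101.3) = -101.3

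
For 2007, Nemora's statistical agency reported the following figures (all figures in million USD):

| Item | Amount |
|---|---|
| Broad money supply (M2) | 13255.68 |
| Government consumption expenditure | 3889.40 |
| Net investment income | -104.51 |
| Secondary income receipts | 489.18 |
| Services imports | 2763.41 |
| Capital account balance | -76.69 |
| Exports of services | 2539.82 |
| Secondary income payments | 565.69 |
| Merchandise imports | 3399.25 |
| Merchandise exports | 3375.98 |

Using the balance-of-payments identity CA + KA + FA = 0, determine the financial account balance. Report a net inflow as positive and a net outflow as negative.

Goods balance = 3375.98 - 3399.25 = -23.27
Services balance = 2539.82 - 2763.41 = -223.59
Trade balance (goods + services) = -23.27 + (-223.59) = -246.86
Net primary income = -104.51
Net secondary income = 489.18 - 565.69 = -76.51
Current account = -246.86 + (-104.51) + (-76.51) = -427.88
Financial account = -(-427.88 + (-76.69)) = 504.57

504.57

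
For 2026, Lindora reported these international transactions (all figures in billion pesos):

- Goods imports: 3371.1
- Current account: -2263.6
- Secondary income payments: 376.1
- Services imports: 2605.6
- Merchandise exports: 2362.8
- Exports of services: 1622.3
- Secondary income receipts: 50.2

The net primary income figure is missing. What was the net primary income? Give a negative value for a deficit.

53.9

Current account = goods balance + services balance + net primary income + net secondary income
Sum of the known components = -2317.5
Net primary income = CA - (known components) = -2263.6 - (-2317.5) = 53.9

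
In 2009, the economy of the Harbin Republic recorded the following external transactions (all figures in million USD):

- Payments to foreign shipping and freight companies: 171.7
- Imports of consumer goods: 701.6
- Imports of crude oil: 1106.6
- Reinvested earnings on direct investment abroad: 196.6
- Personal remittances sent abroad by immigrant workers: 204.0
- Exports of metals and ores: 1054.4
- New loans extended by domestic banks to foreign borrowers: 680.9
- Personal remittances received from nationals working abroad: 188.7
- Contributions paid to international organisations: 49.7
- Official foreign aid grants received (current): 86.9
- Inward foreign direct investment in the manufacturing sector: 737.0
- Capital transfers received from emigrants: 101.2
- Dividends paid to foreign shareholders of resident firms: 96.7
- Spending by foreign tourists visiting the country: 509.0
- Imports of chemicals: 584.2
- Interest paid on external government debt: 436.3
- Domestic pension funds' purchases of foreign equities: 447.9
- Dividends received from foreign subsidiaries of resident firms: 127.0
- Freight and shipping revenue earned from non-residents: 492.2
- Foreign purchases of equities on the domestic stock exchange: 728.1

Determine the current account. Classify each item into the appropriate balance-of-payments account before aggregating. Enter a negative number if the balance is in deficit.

-696.0

Goods: -584.2 - 701.6 - 1106.6 + 1054.4 = -1338.0
Services: 492.2 + 509.0 - 171.7 = 829.5
Primary income: 196.6 + 127.0 - 436.3 - 96.7 = -209.4
Secondary income: -49.7 + 86.9 - 204.0 + 188.7 = 21.9
Current account = (-1338.0) + 829.5 + (-209.4) + 21.9 = -696.0
(Excluded from the current account — financial account: new loans extended by domestic banks to foreign borrowers 680.9, inward foreign direct investment in the manufacturing sector 737.0, domestic pension funds' purchases of foreign equities 447.9, foreign purchases of equities on the domestic stock exchange 728.1; capital account: capital transfers received from emigrants 101.2.)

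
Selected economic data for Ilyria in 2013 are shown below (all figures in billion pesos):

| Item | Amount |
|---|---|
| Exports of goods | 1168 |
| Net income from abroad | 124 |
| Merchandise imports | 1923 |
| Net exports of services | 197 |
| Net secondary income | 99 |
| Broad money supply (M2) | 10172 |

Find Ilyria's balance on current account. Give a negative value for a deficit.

Goods balance = 1168 - 1923 = -755
Services balance = 197
Trade balance (goods + services) = -755 + 197 = -558
Net primary income = 124
Net secondary income = 99
Current account = -558 + 124 + 99 = -335

-335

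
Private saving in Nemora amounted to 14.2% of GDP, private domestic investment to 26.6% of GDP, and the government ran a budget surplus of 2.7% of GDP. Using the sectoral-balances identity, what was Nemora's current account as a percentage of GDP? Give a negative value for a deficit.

By the sectoral-balances identity, CA = (S_private - I) + (T - G).
Private balance = 14.2 - 26.6 = -12.4
Government balance (T - G) = 2.7
CA = -12.4 + 2.7 = -9.7

-9.7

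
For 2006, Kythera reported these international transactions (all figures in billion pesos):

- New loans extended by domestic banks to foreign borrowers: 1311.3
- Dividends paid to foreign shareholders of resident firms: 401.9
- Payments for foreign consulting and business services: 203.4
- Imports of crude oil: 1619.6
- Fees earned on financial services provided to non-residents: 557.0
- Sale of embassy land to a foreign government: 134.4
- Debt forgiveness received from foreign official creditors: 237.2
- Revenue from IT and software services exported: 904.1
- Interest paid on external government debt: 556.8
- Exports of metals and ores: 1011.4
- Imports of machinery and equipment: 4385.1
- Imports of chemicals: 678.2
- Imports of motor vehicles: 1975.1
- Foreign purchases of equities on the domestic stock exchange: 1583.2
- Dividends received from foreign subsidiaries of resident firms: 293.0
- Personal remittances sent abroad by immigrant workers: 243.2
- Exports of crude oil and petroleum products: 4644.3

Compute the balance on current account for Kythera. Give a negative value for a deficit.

Goods: -4385.1 - 1619.6 - 1975.1 + 1011.4 - 678.2 + 4644.3 = -3002.3
Services: 557.0 + 904.1 - 203.4 = 1257.7
Primary income: -556.8 - 401.9 + 293.0 = -665.7
Secondary income: -243.2
Current account = (-3002.3) + 1257.7 + (-665.7) + (-243.2) = -2653.5
(Excluded from the current account — financial account: new loans extended by domestic banks to foreign borrowers 1311.3, foreign purchases of equities on the domestic stock exchange 1583.2; capital account: sale of embassy land to a foreign government 134.4, debt forgiveness received from foreign official creditors 237.2.)

-2653.5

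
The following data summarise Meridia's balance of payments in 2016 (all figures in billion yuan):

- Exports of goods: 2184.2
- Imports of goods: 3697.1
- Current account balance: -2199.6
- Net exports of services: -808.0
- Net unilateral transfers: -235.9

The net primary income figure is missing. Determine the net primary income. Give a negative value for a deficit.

357.2

Current account = goods balance + services balance + net primary income + net secondary income
Sum of the known components = -2556.8
Net primary income = CA - (known components) = -2199.6 - (-2556.8) = 357.2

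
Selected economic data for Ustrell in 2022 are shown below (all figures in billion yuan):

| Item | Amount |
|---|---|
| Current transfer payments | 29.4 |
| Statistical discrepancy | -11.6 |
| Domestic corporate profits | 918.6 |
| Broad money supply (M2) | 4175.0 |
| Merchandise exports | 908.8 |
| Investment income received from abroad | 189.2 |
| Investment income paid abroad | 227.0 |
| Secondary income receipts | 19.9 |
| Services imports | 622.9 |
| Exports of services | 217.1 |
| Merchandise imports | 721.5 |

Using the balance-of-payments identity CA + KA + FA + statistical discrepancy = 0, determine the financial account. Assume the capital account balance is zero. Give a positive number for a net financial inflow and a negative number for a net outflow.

277.4

Goods balance = 908.8 - 721.5 = 187.3
Services balance = 217.1 - 622.9 = -405.8
Trade balance (goods + services) = 187.3 + (-405.8) = -218.5
Net primary income = 189.2 - 227.0 = -37.8
Net secondary income = 19.9 - 29.4 = -9.5
Current account = -218.5 + (-37.8) + (-9.5) = -265.8
Financial account = -(-265.8 + (-11.6)) = 277.4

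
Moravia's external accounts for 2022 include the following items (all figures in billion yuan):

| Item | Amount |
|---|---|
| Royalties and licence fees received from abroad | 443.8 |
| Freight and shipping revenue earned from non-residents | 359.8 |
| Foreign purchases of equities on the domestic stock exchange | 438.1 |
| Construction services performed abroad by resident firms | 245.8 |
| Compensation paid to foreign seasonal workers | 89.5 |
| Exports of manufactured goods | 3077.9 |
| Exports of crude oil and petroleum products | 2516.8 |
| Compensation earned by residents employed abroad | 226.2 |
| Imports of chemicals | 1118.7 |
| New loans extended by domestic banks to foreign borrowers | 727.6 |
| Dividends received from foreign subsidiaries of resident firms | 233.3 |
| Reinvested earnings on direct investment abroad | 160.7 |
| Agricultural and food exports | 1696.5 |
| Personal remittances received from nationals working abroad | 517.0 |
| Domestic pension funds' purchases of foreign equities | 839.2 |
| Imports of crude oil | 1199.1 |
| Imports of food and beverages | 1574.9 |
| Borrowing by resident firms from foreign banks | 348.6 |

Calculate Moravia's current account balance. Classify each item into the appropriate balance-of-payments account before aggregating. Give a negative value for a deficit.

5495.6

Goods: 2516.8 - 1118.7 - 1199.1 + 1696.5 + 3077.9 - 1574.9 = 3398.5
Services: 443.8 + 359.8 + 245.8 = 1049.4
Primary income: 160.7 - 89.5 + 233.3 + 226.2 = 530.7
Secondary income: 517.0
Current account = 3398.5 + 1049.4 + 530.7 + 517.0 = 5495.6
(Excluded from the current account — financial account: foreign purchases of equities on the domestic stock exchange 438.1, new loans extended by domestic banks to foreign borrowers 727.6, domestic pension funds' purchases of foreign equities 839.2, borrowing by resident firms from foreign banks 348.6.)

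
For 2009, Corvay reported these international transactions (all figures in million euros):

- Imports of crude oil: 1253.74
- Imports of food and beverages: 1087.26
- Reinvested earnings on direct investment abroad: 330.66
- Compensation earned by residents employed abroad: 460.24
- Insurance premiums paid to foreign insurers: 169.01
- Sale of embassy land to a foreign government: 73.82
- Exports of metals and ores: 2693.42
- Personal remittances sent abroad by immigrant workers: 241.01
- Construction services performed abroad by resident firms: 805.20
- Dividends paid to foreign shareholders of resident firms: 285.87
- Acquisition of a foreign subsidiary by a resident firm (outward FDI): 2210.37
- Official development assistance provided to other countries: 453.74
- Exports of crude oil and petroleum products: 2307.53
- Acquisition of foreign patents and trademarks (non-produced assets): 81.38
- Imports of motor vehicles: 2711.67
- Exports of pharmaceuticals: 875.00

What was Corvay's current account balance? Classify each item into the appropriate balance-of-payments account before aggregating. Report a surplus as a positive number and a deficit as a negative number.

1269.75

Goods: -2711.67 + 2307.53 + 2693.42 - 1253.74 - 1087.26 + 875.00 = 823.28
Services: -169.01 + 805.20 = 636.19
Primary income: 460.24 - 285.87 + 330.66 = 505.03
Secondary income: -453.74 - 241.01 = -694.75
Current account = 823.28 + 636.19 + 505.03 + (-694.75) = 1269.75
(Excluded from the current account — capital account: sale of embassy land to a foreign government 73.82, acquisition of foreign patents and trademarks (non-produced assets) 81.38; financial account: acquisition of a foreign subsidiary by a resident firm (outward FDI) 2210.37.)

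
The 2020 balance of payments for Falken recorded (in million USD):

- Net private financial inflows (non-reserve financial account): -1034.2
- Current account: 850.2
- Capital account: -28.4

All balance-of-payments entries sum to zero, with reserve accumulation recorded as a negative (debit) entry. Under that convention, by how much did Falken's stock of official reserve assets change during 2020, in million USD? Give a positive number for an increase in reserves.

-212.4

Official reserve transactions balance = -(850.2 + (-28.4) + (-1034.2)) = 212.4
An accumulation of reserves is recorded as a debit (negative entry), so the change in the stock of reserves is the negative of that balance.
Change in official reserves = -(212.4) = -212.4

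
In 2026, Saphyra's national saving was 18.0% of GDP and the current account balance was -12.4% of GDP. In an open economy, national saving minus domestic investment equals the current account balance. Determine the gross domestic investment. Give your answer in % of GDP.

S - I = CA (net lending to the rest of the world).
I = S - CA = 18.0 - (-12.4) = 30.4

30.4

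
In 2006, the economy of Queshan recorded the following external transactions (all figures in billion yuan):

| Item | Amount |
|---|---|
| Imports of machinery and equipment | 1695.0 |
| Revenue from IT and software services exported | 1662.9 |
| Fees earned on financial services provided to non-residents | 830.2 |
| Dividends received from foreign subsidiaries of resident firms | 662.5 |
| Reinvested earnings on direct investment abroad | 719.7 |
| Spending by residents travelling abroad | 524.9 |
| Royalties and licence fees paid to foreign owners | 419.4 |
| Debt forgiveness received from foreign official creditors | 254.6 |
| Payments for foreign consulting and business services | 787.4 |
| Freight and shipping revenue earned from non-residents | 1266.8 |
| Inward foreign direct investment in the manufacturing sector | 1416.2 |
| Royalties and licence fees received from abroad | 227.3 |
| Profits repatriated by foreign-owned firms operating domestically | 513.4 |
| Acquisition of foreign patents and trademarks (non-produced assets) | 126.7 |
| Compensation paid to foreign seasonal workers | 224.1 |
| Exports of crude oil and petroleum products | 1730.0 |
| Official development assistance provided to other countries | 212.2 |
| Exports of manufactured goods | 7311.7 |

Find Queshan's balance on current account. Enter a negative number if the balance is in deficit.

Goods: 1730.0 + 7311.7 - 1695.0 = 7346.7
Services: 1662.9 + 830.2 - 787.4 + 227.3 - 524.9 + 1266.8 - 419.4 = 2255.5
Primary income: 662.5 - 513.4 - 224.1 + 719.7 = 644.7
Secondary income: -212.2
Current account = 7346.7 + 2255.5 + 644.7 + (-212.2) = 10034.7
(Excluded from the current account — capital account: debt forgiveness received from foreign official creditors 254.6, acquisition of foreign patents and trademarks (non-produced assets) 126.7; financial account: inward foreign direct investment in the manufacturing sector 1416.2.)

10034.7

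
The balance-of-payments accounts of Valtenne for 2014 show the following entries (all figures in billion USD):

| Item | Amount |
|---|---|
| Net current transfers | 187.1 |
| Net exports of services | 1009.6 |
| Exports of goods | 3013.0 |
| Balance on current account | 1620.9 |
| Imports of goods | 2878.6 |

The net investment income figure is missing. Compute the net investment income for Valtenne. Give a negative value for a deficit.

Current account = goods balance + services balance + net primary income + net secondary income
Sum of the known components = 1331.1
Net investment income = CA - (known components) = 1620.9 - 1331.1 = 289.8

289.8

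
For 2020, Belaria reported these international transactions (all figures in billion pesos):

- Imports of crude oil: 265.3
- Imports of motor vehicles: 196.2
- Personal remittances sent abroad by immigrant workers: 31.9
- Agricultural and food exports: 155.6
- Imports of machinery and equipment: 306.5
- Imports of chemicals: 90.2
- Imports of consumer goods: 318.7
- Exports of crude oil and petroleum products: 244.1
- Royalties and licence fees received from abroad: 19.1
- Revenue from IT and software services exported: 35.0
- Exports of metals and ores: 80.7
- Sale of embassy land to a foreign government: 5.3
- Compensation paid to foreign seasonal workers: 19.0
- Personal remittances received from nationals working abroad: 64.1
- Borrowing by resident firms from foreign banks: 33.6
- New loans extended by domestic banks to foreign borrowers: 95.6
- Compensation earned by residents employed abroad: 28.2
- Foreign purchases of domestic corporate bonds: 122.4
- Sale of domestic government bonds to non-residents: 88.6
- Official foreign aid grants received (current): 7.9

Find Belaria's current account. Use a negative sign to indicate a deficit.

Goods: -318.7 + 244.1 - 265.3 - 196.2 + 80.7 + 155.6 - 306.5 - 90.2 = -696.5
Services: 19.1 + 35.0 = 54.1
Primary income: -19.0 + 28.2 = 9.2
Secondary income: 64.1 - 31.9 + 7.9 = 40.1
Current account = (-696.5) + 54.1 + 9.2 + 40.1 = -593.1
(Excluded from the current account — capital account: sale of embassy land to a foreign government 5.3; financial account: borrowing by resident firms from foreign banks 33.6, new loans extended by domestic banks to foreign borrowers 95.6, foreign purchases of domestic corporate bonds 122.4, sale of domestic government bonds to non-residents 88.6.)

-593.1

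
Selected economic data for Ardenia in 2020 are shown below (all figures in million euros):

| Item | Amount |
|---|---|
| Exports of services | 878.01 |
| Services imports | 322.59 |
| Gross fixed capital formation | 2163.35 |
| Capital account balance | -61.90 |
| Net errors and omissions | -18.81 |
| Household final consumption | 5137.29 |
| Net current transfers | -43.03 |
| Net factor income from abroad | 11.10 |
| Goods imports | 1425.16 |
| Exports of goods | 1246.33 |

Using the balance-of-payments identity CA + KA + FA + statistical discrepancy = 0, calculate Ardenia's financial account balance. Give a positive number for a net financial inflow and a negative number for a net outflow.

Goods balance = 1246.33 - 1425.16 = -178.83
Services balance = 878.01 - 322.59 = 555.42
Trade balance (goods + services) = -178.83 + 555.42 = 376.59
Net primary income = 11.10
Net secondary income = -43.03
Current account = 376.59 + 11.10 + (-43.03) = 344.66
Financial account = -(344.66 + (-61.90) + (-18.81)) = -263.95

-263.95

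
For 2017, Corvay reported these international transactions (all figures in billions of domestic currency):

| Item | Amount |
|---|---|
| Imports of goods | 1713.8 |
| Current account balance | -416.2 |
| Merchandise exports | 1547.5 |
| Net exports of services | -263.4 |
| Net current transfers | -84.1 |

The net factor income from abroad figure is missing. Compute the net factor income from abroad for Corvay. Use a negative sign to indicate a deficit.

97.6

Current account = goods balance + services balance + net primary income + net secondary income
Sum of the known components = -513.8
Net factor income from abroad = CA - (known components) = -416.2 - (-513.8) = 97.6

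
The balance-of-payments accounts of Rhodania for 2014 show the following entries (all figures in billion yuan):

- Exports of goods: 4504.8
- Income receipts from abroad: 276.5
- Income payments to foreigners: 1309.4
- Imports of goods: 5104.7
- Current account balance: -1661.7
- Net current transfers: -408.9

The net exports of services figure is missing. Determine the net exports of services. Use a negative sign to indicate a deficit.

Current account = goods balance + services balance + net primary income + net secondary income
Sum of the known components = -2041.7
Net exports of services = CA - (known components) = -1661.7 - (-2041.7) = 380.0

380.0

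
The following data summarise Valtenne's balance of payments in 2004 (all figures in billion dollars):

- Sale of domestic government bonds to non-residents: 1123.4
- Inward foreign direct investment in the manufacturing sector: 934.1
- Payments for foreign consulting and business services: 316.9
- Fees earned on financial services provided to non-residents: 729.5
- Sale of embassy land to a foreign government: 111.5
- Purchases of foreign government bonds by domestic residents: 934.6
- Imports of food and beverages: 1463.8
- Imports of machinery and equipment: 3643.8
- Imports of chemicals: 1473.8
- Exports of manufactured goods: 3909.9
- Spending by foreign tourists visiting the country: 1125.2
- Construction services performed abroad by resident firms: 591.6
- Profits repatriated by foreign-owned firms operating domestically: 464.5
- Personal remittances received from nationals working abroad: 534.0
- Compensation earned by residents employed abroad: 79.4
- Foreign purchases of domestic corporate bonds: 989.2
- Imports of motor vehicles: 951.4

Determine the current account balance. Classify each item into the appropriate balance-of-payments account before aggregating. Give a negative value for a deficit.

-1344.6

Goods: -951.4 - 1473.8 - 3643.8 - 1463.8 + 3909.9 = -3622.9
Services: 729.5 - 316.9 + 1125.2 + 591.6 = 2129.4
Primary income: -464.5 + 79.4 = -385.1
Secondary income: 534.0
Current account = (-3622.9) + 2129.4 + (-385.1) + 534.0 = -1344.6
(Excluded from the current account — financial account: sale of domestic government bonds to non-residents 1123.4, inward foreign direct investment in the manufacturing sector 934.1, purchases of foreign government bonds by domestic residents 934.6, foreign purchases of domestic corporate bonds 989.2; capital account: sale of embassy land to a foreign government 111.5.)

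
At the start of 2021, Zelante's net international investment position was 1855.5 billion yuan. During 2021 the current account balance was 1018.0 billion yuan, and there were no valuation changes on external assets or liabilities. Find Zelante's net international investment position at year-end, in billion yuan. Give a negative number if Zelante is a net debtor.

With no valuation effects, change in NIIP = current account = 1018.0
End-of-year NIIP = 1855.5 + 1018.0 = 2873.5

2873.5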